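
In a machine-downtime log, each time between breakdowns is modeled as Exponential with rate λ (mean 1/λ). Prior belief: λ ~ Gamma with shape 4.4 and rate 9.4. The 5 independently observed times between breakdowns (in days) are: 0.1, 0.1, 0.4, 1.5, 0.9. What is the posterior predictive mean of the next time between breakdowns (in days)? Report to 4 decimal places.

1.4762

With a Gamma(shape α, rate β) prior on the exponential rate λ, the posterior after n observations with total T = Σxᵢ is Gamma(α+n, β+T).
Sum of observations T = 3.0 days; n = 5.
Posterior: Gamma(4.4+5, 9.4+3.0) = Gamma(9.4, 12.4).
The predictive distribution for the next observation is Lomax; its mean is β/(α−1) = 12.4/8.4 = 1.4762.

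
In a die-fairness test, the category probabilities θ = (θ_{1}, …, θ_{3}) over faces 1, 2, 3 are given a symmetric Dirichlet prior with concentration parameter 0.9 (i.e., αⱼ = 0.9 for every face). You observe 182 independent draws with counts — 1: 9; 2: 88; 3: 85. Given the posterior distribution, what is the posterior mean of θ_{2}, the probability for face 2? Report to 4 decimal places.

0.4813

The Dirichlet prior is conjugate to the Multinomial likelihood: each posterior αⱼ = prior αⱼ + observed count nⱼ.
Posterior concentration: (9.9, 88.9, 85.9), total = 184.7.
E[θ_{2}|data] = α_{2}/Σα = 88.9/184.7 = 0.4813.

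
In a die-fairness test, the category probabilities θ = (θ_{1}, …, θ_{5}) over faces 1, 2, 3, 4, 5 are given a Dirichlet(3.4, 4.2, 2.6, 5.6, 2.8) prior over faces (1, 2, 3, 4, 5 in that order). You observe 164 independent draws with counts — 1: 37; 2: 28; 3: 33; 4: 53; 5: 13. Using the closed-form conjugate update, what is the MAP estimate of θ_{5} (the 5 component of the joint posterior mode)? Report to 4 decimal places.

The Dirichlet prior is conjugate to the Multinomial likelihood: each posterior αⱼ = prior αⱼ + observed count nⱼ.
Posterior concentration: (40.4, 32.2, 35.6, 58.6, 15.8), total = 182.6.
Joint mode component: (α_{5}−1)/(Σα−K) = 14.8/177.6 = 0.0833.

0.0833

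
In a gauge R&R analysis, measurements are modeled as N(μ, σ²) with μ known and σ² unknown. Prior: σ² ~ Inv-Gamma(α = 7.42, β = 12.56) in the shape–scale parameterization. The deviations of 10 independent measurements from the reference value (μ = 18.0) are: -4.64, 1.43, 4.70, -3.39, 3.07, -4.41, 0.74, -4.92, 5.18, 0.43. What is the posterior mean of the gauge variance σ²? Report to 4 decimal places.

With known mean μ and an Inverse-Gamma(α, β) prior on σ², the Normal likelihood is conjugate: posterior is Inv-Gamma(α + n/2, β + Σ(xᵢ−μ)²/2).
Σ(xᵢ−μ)² = (-4.64)² + (1.43)² + (4.70)² + (-3.39)² + (3.07)² + (-4.41)² + (0.74)² + (-4.92)² + (5.18)² + (0.43)² = 137.8009.
Posterior: Inv-Gamma(7.42 + 10/2, 12.56 + 137.8009/2) = Inv-Gamma(12.42, 81.46045).
E[σ²|data] = β/(α−1) = 81.46045/11.42 = 7.1331.

7.1331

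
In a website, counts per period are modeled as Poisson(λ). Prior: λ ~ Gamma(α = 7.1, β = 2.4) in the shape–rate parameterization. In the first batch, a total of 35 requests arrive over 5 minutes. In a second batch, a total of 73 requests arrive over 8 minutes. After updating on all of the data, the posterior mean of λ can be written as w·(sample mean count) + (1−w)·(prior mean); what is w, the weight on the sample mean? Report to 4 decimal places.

With a Gamma(shape α, rate β) prior, the Poisson likelihood is conjugate: the posterior is Gamma(α + ΣXᵢ, β + n).
Total number of minutes: n = 5 + 8 = 13.
Posterior mean = (α₀+S)/(β₀+n) = [n/(β₀+n)]·(S/n) + [β₀/(β₀+n)]·(α₀/β₀), so only n and β₀ enter the weight.
Weight on data w = n/(β₀+n) = 13/(2.4+13) = 13/15.4 = 0.8442.

0.8442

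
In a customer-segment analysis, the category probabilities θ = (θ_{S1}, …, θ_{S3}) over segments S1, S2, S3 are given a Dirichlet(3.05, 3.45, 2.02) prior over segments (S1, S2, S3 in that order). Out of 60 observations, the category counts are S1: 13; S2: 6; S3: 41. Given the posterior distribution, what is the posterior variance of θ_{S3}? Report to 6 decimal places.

The Dirichlet prior is conjugate to the Multinomial likelihood: each posterior αⱼ = prior αⱼ + observed count nⱼ.
Posterior concentration: (16.05, 9.45, 43.02), total = 68.52.
Var[θ_j] = α_j(Σα−α_j)/((Σα)²(Σα+1)) = 43.02·25.50/(68.52²·69.52) = 0.003361.

0.003361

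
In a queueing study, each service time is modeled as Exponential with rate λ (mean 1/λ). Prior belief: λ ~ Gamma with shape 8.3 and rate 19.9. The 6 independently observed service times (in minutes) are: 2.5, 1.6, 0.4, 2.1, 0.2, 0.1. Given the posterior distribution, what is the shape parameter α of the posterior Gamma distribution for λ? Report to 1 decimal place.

With a Gamma(shape α, rate β) prior on the exponential rate λ, the posterior after n observations with total T = Σxᵢ is Gamma(α+n, β+T).
Sum of observations T = 6.9 minutes; n = 6.
Posterior: Gamma(8.3+6, 19.9+6.9) = Gamma(14.3, 26.8).
Posterior α = 14.3.

14.3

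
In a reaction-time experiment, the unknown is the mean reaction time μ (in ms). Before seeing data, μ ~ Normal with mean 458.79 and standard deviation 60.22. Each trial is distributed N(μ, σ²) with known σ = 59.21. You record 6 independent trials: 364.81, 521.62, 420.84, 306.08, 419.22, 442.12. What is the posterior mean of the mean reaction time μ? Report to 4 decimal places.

For Normal data with known variance σ², a Normal(μ₀, σ₀²) prior on μ is conjugate. Posterior precision = 1/σ₀² + n/σ²; posterior mean is the precision-weighted average of μ₀ and x̄.
Σxᵢ = 364.81 + 521.62 + 420.84 + 306.08 + 419.22 + 442.12 = 2474.69, so n·x̄ = 2474.69.
σ₀² = 60.22² = 3626.4484, σ² = 59.21² = 3505.8241; σ² + n·σ₀² = 3505.8241 + 6·3626.4484 = 25264.5145.
Posterior mean = (μ₀/σ₀² + n·x̄/σ²)/(1/σ₀² + n/σ²) = (σ²·μ₀ + σ₀²·n·x̄)/(σ² + n·σ₀²) = (3505.8241·458.79 + 3626.4484·2474.69)/25264.5145 = 10582772.629835/25264.5145 = 418.8789.

418.8789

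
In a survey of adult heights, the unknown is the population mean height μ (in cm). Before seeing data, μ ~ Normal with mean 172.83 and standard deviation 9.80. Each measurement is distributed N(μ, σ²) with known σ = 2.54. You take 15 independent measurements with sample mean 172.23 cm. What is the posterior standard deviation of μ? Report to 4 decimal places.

For Normal data with known variance σ², a Normal(μ₀, σ₀²) prior on μ is conjugate. Posterior precision = 1/σ₀² + n/σ²; posterior mean is the precision-weighted average of μ₀ and x̄.
σ₀² = 9.80² = 96.04, σ² = 2.54² = 6.4516; σ² + n·σ₀² = 6.4516 + 15·96.04 = 1447.0516.
Posterior precision = 1/σ₀² + n/σ² = 1/96.04 + 15/6.4516 = (σ² + n·σ₀²)/(σ₀²σ²) = 1447.0516/(96.04·6.4516); posterior variance σₙ² = σ₀²σ²/(σ² + n·σ₀²) = 96.04·6.4516/1447.0516 = 0.428189.
Posterior SD = √σₙ² = √(96.04·6.4516/1447.0516) = 0.6544.

0.6544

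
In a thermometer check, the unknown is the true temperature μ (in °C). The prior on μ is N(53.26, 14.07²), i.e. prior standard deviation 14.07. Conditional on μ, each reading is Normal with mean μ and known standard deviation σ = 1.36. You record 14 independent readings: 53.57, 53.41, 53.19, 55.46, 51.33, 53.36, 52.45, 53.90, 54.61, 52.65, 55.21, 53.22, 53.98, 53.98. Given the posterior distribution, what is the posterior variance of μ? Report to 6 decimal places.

For Normal data with known variance σ², a Normal(μ₀, σ₀²) prior on μ is conjugate. Posterior precision = 1/σ₀² + n/σ²; posterior mean is the precision-weighted average of μ₀ and x̄.
σ₀² = 14.07² = 197.9649, σ² = 1.36² = 1.8496; σ² + n·σ₀² = 1.8496 + 14·197.9649 = 2773.3582.
Posterior precision = 1/σ₀² + n/σ² = 1/197.9649 + 14/1.8496 = (σ² + n·σ₀²)/(σ₀²σ²) = 2773.3582/(197.9649·1.8496); posterior variance σₙ² = σ₀²σ²/(σ² + n·σ₀²) = 197.9649·1.8496/2773.3582 = 0.132026.

0.132026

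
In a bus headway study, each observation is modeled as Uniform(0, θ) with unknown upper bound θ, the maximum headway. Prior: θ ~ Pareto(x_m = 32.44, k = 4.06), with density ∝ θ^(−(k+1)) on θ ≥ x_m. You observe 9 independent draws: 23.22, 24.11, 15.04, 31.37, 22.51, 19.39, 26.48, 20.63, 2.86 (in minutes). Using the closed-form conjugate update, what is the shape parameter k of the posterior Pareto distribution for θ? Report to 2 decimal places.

A Pareto(scale x_m, shape k) prior on the upper bound θ of Uniform(0, θ) is conjugate: posterior is Pareto(max(x_m, max xᵢ), k + n).
Sample maximum = 31.37; prior scale x_m = 32.44 → posterior scale = max = 32.44.
Posterior shape = 4.06 + 9 = 13.06.
Posterior shape k = 13.06.

13.06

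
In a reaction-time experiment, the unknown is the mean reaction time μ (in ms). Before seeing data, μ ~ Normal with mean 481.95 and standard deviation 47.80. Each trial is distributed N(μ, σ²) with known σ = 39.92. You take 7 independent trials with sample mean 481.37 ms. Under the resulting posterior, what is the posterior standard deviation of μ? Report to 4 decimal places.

14.3885

For Normal data with known variance σ², a Normal(μ₀, σ₀²) prior on μ is conjugate. Posterior precision = 1/σ₀² + n/σ²; posterior mean is the precision-weighted average of μ₀ and x̄.
σ₀² = 47.80² = 2284.84, σ² = 39.92² = 1593.6064; σ² + n·σ₀² = 1593.6064 + 7·2284.84 = 17587.4864.
Posterior precision = 1/σ₀² + n/σ² = 1/2284.84 + 7/1593.6064 = (σ² + n·σ₀²)/(σ₀²σ²) = 17587.4864/(2284.84·1593.6064); posterior variance σₙ² = σ₀²σ²/(σ² + n·σ₀²) = 2284.84·1593.6064/17587.4864 = 207.029905.
Posterior SD = √σₙ² = √(2284.84·1593.6064/17587.4864) = 14.3885.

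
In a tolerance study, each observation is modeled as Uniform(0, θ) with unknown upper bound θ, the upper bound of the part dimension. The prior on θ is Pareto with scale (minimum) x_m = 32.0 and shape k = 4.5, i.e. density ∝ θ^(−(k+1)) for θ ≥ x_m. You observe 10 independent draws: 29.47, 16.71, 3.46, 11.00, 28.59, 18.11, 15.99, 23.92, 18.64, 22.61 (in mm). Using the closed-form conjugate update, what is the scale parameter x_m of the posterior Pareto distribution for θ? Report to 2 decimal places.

32.00

A Pareto(scale x_m, shape k) prior on the upper bound θ of Uniform(0, θ) is conjugate: posterior is Pareto(max(x_m, max xᵢ), k + n).
Sample maximum = 29.47; prior scale x_m = 32.0 → posterior scale = max = 32.00.
Posterior shape = 4.5 + 10 = 14.5.
Posterior scale x_m = 32.00.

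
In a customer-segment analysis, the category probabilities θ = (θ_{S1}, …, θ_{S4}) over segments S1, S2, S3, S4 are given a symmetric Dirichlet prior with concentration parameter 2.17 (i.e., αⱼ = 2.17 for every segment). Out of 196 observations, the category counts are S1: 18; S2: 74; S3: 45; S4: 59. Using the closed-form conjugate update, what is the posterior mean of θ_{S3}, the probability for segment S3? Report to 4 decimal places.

0.2305

The Dirichlet prior is conjugate to the Multinomial likelihood: each posterior αⱼ = prior αⱼ + observed count nⱼ.
Posterior concentration: (20.17, 76.17, 47.17, 61.17), total = 204.68.
E[θ_{S3}|data] = α_{S3}/Σα = 47.17/204.68 = 0.2305.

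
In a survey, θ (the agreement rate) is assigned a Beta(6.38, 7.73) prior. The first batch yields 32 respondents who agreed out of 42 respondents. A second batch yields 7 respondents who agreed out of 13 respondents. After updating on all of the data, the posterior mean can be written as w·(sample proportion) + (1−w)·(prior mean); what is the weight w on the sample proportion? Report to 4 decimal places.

0.7958

The Beta prior is conjugate to a Binomial/Bernoulli likelihood; the update adds successes to α and failures to β.
Total number of respondents: n = 42 + 13 = 55.
Posterior mean = (α₀+k)/(α₀+β₀+n) = [n/(α₀+β₀+n)]·(k/n) + [(α₀+β₀)/(α₀+β₀+n)]·α₀/(α₀+β₀), so only n and the prior enter the weight.
The weight on the data is w = n/(α₀+β₀+n) = 55/(6.38+7.73+55) = 55/69.11 = 0.7958.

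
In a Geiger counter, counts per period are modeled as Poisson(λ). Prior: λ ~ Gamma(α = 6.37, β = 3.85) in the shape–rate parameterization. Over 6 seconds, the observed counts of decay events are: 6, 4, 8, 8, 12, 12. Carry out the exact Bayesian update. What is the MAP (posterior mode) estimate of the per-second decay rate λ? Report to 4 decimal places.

With a Gamma(shape α, rate β) prior, the Poisson likelihood is conjugate: the posterior is Gamma(α + ΣXᵢ, β + n).
Sum of counts S = 50 over n = 6 seconds.
Posterior: Gamma(α+S, β+n) = Gamma(6.37+50, 3.85+6) = Gamma(56.37, 9.85).
Mode of Gamma(α,β) for α≥1 is (α−1)/β = 55.37/9.85 = 5.6213.

5.6213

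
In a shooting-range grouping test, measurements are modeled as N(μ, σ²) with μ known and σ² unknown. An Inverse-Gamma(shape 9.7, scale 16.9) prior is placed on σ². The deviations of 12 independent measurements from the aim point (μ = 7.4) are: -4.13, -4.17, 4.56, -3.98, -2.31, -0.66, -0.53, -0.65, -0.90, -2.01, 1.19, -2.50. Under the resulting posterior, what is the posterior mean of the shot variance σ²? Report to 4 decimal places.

With known mean μ and an Inverse-Gamma(α, β) prior on σ², the Normal likelihood is conjugate: posterior is Inv-Gamma(α + n/2, β + Σ(xᵢ−μ)²/2).
Σ(xᵢ−μ)² = (-4.13)² + (-4.17)² + (4.56)² + (-3.98)² + (-2.31)² + (-0.66)² + (-0.53)² + (-0.65)² + (-0.90)² + (-2.01)² + (1.19)² + (-2.50)² = 90.0711.
Posterior: Inv-Gamma(9.7 + 12/2, 16.9 + 90.0711/2) = Inv-Gamma(15.70, 61.93555).
E[σ²|data] = β/(α−1) = 61.93555/14.70 = 4.2133.

4.2133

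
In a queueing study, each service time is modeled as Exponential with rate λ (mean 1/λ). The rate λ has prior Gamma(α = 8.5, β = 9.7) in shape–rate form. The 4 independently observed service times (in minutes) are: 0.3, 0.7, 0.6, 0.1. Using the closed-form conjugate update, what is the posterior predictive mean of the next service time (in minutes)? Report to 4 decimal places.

With a Gamma(shape α, rate β) prior on the exponential rate λ, the posterior after n observations with total T = Σxᵢ is Gamma(α+n, β+T).
Sum of observations T = 1.7 minutes; n = 4.
Posterior: Gamma(8.5+4, 9.7+1.7) = Gamma(12.5, 11.4).
The predictive distribution for the next observation is Lomax; its mean is β/(α−1) = 11.4/11.5 = 0.9913.

0.9913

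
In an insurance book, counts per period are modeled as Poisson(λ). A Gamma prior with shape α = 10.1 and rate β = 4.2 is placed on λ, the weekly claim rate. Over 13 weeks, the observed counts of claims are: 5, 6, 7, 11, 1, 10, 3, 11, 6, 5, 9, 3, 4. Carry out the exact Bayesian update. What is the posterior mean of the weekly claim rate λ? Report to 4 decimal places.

5.2965

With a Gamma(shape α, rate β) prior, the Poisson likelihood is conjugate: the posterior is Gamma(α + ΣXᵢ, β + n).
Sum of counts S = 81 over n = 13 weeks.
Posterior: Gamma(α+S, β+n) = Gamma(10.1+81, 4.2+13) = Gamma(91.1, 17.2).
Posterior mean = α/β = 91.1/17.2 = 5.2965.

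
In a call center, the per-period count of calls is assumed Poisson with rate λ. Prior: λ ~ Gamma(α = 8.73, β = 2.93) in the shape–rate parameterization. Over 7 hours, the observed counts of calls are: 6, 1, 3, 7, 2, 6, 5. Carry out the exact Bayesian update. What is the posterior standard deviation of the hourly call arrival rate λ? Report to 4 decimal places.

With a Gamma(shape α, rate β) prior, the Poisson likelihood is conjugate: the posterior is Gamma(α + ΣXᵢ, β + n).
Sum of counts S = 30 over n = 7 hours.
Posterior: Gamma(α+S, β+n) = Gamma(8.73+30, 2.93+7) = Gamma(38.73, 9.93).
SD = √α/β = √38.73/9.93 = 0.6267.

0.6267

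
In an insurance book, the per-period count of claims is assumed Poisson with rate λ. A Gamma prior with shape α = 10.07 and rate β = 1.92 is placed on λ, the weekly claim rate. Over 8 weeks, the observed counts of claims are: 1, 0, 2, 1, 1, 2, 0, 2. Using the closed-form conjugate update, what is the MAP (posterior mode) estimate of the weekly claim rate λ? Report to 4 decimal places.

1.8216

With a Gamma(shape α, rate β) prior, the Poisson likelihood is conjugate: the posterior is Gamma(α + ΣXᵢ, β + n).
Sum of counts S = 9 over n = 8 weeks.
Posterior: Gamma(α+S, β+n) = Gamma(10.07+9, 1.92+8) = Gamma(19.07, 9.92).
Mode of Gamma(α,β) for α≥1 is (α−1)/β = 18.07/9.92 = 1.8216.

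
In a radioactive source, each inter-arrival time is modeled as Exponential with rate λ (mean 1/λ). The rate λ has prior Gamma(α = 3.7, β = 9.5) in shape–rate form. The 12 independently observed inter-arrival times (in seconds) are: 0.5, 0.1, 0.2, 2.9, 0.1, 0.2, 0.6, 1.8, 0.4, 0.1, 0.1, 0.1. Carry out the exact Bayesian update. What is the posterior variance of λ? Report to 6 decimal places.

0.056975

With a Gamma(shape α, rate β) prior on the exponential rate λ, the posterior after n observations with total T = Σxᵢ is Gamma(α+n, β+T).
Sum of observations T = 7.1 seconds; n = 12.
Posterior: Gamma(3.7+12, 9.5+7.1) = Gamma(15.7, 16.6).
Var = α/β² = 0.056975.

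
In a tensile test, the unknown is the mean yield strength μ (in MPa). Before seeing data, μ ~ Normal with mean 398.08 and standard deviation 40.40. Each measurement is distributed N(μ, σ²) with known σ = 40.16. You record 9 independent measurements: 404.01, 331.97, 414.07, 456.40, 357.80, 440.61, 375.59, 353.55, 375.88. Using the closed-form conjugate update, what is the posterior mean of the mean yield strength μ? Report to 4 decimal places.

For Normal data with known variance σ², a Normal(μ₀, σ₀²) prior on μ is conjugate. Posterior precision = 1/σ₀² + n/σ²; posterior mean is the precision-weighted average of μ₀ and x̄.
Σxᵢ = 404.01 + 331.97 + 414.07 + 456.40 + 357.80 + 440.61 + 375.59 + 353.55 + 375.88 = 3509.88, so n·x̄ = 3509.88.
σ₀² = 40.40² = 1632.16, σ² = 40.16² = 1612.8256; σ² + n·σ₀² = 1612.8256 + 9·1632.16 = 16302.2656.
Posterior mean = (μ₀/σ₀² + n·x̄/σ²)/(1/σ₀² + n/σ²) = (σ²·μ₀ + σ₀²·n·x̄)/(σ² + n·σ₀²) = (1612.8256·398.08 + 1632.16·3509.88)/16302.2656 = 6370719.355648/16302.2656 = 390.7874.

390.7874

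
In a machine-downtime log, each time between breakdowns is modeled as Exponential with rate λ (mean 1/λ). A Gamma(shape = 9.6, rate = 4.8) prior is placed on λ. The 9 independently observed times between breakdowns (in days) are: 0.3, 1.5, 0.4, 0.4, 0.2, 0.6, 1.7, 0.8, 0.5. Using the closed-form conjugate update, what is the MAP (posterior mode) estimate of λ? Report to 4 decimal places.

1.5714

With a Gamma(shape α, rate β) prior on the exponential rate λ, the posterior after n observations with total T = Σxᵢ is Gamma(α+n, β+T).
Sum of observations T = 6.4 days; n = 9.
Posterior: Gamma(9.6+9, 4.8+6.4) = Gamma(18.6, 11.2).
Mode = (α−1)/β = 1.5714.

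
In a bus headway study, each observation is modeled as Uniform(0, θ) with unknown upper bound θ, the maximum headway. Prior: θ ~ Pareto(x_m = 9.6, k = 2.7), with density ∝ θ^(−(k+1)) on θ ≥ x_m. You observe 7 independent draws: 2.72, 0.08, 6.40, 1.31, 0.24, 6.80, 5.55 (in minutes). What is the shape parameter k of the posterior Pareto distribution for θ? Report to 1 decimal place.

A Pareto(scale x_m, shape k) prior on the upper bound θ of Uniform(0, θ) is conjugate: posterior is Pareto(max(x_m, max xᵢ), k + n).
Sample maximum = 6.80; prior scale x_m = 9.6 → posterior scale = max = 9.60.
Posterior shape = 2.7 + 7 = 9.7.
Posterior shape k = 9.7.

9.7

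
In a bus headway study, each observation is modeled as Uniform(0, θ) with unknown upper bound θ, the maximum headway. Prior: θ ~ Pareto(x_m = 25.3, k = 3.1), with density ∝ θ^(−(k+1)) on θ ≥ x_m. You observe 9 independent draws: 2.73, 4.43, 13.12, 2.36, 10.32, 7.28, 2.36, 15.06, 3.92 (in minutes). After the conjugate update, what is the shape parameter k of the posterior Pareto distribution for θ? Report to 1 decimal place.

A Pareto(scale x_m, shape k) prior on the upper bound θ of Uniform(0, θ) is conjugate: posterior is Pareto(max(x_m, max xᵢ), k + n).
Sample maximum = 15.06; prior scale x_m = 25.3 → posterior scale = max = 25.30.
Posterior shape = 3.1 + 9 = 12.1.
Posterior shape k = 12.1.

12.1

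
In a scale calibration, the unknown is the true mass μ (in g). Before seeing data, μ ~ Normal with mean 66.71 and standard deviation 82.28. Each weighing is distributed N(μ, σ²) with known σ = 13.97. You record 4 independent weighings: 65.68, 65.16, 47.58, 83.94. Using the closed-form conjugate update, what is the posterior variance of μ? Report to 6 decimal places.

48.441118

For Normal data with known variance σ², a Normal(μ₀, σ₀²) prior on μ is conjugate. Posterior precision = 1/σ₀² + n/σ²; posterior mean is the precision-weighted average of μ₀ and x̄.
σ₀² = 82.28² = 6769.9984, σ² = 13.97² = 195.1609; σ² + n·σ₀² = 195.1609 + 4·6769.9984 = 27275.1545.
Posterior precision = 1/σ₀² + n/σ² = 1/6769.9984 + 4/195.1609 = (σ² + n·σ₀²)/(σ₀²σ²) = 27275.1545/(6769.9984·195.1609); posterior variance σₙ² = σ₀²σ²/(σ² + n·σ₀²) = 6769.9984·195.1609/27275.1545 = 48.441118.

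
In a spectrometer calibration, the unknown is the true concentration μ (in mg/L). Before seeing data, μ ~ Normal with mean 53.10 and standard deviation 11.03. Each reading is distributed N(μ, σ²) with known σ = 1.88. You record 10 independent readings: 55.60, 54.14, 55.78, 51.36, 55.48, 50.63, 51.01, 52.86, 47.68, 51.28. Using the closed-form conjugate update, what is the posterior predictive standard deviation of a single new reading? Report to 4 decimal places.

For Normal data with known variance σ², a Normal(μ₀, σ₀²) prior on μ is conjugate. Posterior precision = 1/σ₀² + n/σ²; posterior mean is the precision-weighted average of μ₀ and x̄.
σ₀² = 11.03² = 121.6609, σ² = 1.88² = 3.5344; σ² + n·σ₀² = 3.5344 + 10·121.6609 = 1220.1434.
Posterior precision = 1/σ₀² + n/σ² = 1/121.6609 + 10/3.5344 = (σ² + n·σ₀²)/(σ₀²σ²) = 1220.1434/(121.6609·3.5344); posterior variance σₙ² = σ₀²σ²/(σ² + n·σ₀²) = 121.6609·3.5344/1220.1434 = 0.352416.
Predictive variance for one new observation = σₙ² + σ² = 121.6609·3.5344/1220.1434 + 3.5344 = σ²·(σ₀² + 1220.1434)/1220.1434 = 3.5344·1341.8043/1220.1434 = 3.886816; SD = √(3.5344·1341.8043/1220.1434) = 1.9715.

1.9715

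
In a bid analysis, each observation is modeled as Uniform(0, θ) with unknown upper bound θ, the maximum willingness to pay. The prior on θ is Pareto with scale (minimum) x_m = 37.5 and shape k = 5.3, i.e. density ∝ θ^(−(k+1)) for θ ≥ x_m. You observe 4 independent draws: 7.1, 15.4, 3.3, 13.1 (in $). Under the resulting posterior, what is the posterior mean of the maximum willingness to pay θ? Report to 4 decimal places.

A Pareto(scale x_m, shape k) prior on the upper bound θ of Uniform(0, θ) is conjugate: posterior is Pareto(max(x_m, max xᵢ), k + n).
Sample maximum = 15.4; prior scale x_m = 37.5 → posterior scale = max = 37.5.
Posterior shape = 5.3 + 4 = 9.3.
E[θ|data] = k·x_m/(k−1) = 9.3·37.5/8.3 = 42.0181.

42.0181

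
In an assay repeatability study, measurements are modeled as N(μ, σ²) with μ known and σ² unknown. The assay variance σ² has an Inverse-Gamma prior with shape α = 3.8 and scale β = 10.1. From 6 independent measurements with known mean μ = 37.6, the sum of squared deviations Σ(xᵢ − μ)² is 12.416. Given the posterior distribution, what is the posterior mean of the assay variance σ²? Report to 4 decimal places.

With known mean μ and an Inverse-Gamma(α, β) prior on σ², the Normal likelihood is conjugate: posterior is Inv-Gamma(α + n/2, β + Σ(xᵢ−μ)²/2).
Posterior: Inv-Gamma(3.8 + 6/2, 10.1 + 12.416/2) = Inv-Gamma(6.80, 16.3080).
E[σ²|data] = β/(α−1) = 16.3080/5.80 = 2.8117.

2.8117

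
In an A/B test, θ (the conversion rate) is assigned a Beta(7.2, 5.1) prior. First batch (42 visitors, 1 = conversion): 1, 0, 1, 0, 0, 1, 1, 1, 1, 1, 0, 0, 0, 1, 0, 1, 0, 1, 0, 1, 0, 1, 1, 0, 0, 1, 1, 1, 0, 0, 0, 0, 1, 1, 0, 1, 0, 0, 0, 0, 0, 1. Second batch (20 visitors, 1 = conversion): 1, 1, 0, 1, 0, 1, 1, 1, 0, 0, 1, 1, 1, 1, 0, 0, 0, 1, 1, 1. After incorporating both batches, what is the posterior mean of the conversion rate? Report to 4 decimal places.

The Beta prior is conjugate to a Binomial/Bernoulli likelihood; the update adds successes to α and failures to β.
After batch 1: Beta(7.2+20, 5.1+22) = Beta(27.2, 27.1).
After batch 2: Beta(27.2+13, 27.1+7) = Beta(40.2, 34.1).
Posterior mean = α/(α+β) = 40.2/74.3 = 0.5410.

0.5410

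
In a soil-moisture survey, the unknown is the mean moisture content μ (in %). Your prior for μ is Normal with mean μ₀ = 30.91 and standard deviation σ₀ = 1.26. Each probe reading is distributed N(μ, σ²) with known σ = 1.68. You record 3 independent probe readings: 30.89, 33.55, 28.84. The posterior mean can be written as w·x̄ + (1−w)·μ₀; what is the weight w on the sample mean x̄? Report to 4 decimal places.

For Normal data with known variance σ², a Normal(μ₀, σ₀²) prior on μ is conjugate. Posterior precision = 1/σ₀² + n/σ²; posterior mean is the precision-weighted average of μ₀ and x̄.
σ₀² = 1.26² = 1.5876, σ² = 1.68² = 2.8224. Prior precision 1/σ₀² = 1/1.5876; data precision n/σ² = 3/2.8224.
w = (n/σ²)/(1/σ₀² + n/σ²) = n·σ₀²/(σ² + n·σ₀²) = 3·1.5876/(2.8224 + 3·1.5876) = 4.7628/7.5852 = 0.6279.

0.6279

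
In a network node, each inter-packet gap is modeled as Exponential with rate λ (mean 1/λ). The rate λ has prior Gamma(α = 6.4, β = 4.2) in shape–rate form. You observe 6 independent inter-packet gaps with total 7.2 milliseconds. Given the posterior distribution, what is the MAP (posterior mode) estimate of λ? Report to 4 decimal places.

With a Gamma(shape α, rate β) prior on the exponential rate λ, the posterior after n observations with total T = Σxᵢ is Gamma(α+n, β+T).
Posterior: Gamma(6.4+6, 4.2+7.2) = Gamma(12.4, 11.4).
Mode = (α−1)/β = 1.0000.

1.0000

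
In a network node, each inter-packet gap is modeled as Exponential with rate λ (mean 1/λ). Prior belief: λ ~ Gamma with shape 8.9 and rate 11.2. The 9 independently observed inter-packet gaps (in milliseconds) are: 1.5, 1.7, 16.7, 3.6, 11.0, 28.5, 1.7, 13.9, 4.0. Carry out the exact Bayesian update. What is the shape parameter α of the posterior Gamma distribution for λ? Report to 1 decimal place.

17.9

With a Gamma(shape α, rate β) prior on the exponential rate λ, the posterior after n observations with total T = Σxᵢ is Gamma(α+n, β+T).
Sum of observations T = 82.6 milliseconds; n = 9.
Posterior: Gamma(8.9+9, 11.2+82.6) = Gamma(17.9, 93.8).
Posterior α = 17.9.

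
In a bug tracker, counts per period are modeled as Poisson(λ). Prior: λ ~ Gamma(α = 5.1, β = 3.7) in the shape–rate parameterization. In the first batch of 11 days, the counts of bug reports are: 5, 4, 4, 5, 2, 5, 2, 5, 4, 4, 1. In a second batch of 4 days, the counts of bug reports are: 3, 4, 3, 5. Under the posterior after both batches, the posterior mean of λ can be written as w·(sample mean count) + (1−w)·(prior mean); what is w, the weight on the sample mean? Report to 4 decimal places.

0.8021

With a Gamma(shape α, rate β) prior, the Poisson likelihood is conjugate: the posterior is Gamma(α + ΣXᵢ, β + n).
Total number of days: n = 11 + 4 = 15.
Posterior mean = (α₀+S)/(β₀+n) = [n/(β₀+n)]·(S/n) + [β₀/(β₀+n)]·(α₀/β₀), so only n and β₀ enter the weight.
Weight on data w = n/(β₀+n) = 15/(3.7+15) = 15/18.7 = 0.8021.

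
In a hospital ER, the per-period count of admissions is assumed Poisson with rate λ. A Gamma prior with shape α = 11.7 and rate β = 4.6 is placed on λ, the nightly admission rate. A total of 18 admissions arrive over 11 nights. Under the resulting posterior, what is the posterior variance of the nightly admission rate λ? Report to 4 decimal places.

0.1220

With a Gamma(shape α, rate β) prior, the Poisson likelihood is conjugate: the posterior is Gamma(α + ΣXᵢ, β + n).
Posterior: Gamma(α+S, β+n) = Gamma(11.7+18, 4.6+11) = Gamma(29.7, 15.6).
Var = α/β² = 29.7/15.6² = 0.1220.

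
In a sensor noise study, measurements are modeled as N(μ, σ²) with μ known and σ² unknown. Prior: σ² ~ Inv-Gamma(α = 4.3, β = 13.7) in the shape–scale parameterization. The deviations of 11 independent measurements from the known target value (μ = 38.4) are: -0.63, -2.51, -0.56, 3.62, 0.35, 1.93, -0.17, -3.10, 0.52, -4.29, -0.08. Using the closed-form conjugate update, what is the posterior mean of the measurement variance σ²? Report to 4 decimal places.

4.5274

With known mean μ and an Inverse-Gamma(α, β) prior on σ², the Normal likelihood is conjugate: posterior is Inv-Gamma(α + n/2, β + Σ(xᵢ−μ)²/2).
Σ(xᵢ−μ)² = (-0.63)² + (-2.51)² + (-0.56)² + (3.62)² + (0.35)² + (1.93)² + (-0.17)² + (-3.10)² + (0.52)² + (-4.29)² + (-0.08)² = 52.2822.
Posterior: Inv-Gamma(4.3 + 11/2, 13.7 + 52.2822/2) = Inv-Gamma(9.80, 39.84110).
E[σ²|data] = β/(α−1) = 39.84110/8.80 = 4.5274.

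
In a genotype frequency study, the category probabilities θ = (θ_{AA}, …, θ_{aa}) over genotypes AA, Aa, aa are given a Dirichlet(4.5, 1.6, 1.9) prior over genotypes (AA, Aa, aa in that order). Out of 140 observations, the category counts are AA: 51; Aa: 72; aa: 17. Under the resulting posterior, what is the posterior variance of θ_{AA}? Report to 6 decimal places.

The Dirichlet prior is conjugate to the Multinomial likelihood: each posterior αⱼ = prior αⱼ + observed count nⱼ.
Posterior concentration: (55.5, 73.6, 18.9), total = 148.0.
Var[θ_j] = α_j(Σα−α_j)/((Σα)²(Σα+1)) = 55.5·92.5/(148.0²·149.0) = 0.001573.

0.001573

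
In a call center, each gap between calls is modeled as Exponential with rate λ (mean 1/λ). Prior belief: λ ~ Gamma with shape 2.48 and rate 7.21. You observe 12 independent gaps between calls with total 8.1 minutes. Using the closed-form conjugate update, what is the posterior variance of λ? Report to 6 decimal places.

With a Gamma(shape α, rate β) prior on the exponential rate λ, the posterior after n observations with total T = Σxᵢ is Gamma(α+n, β+T).
Posterior: Gamma(2.48+12, 7.21+8.1) = Gamma(14.48, 15.31).
Var = α/β² = 0.061776.

0.061776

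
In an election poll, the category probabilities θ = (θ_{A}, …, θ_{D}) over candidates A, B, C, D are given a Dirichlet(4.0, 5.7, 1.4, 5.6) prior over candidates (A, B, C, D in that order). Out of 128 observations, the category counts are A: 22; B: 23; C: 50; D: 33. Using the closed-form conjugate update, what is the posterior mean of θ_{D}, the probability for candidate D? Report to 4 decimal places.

0.2668

The Dirichlet prior is conjugate to the Multinomial likelihood: each posterior αⱼ = prior αⱼ + observed count nⱼ.
Posterior concentration: (26.0, 28.7, 51.4, 38.6), total = 144.7.
E[θ_{D}|data] = α_{D}/Σα = 38.6/144.7 = 0.2668.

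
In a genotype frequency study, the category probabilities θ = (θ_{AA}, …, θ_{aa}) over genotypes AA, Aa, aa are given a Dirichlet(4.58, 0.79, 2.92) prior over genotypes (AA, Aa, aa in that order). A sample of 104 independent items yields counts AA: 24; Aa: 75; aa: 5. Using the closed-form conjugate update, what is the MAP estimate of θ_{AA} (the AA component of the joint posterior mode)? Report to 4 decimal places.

The Dirichlet prior is conjugate to the Multinomial likelihood: each posterior αⱼ = prior αⱼ + observed count nⱼ.
Posterior concentration: (28.58, 75.79, 7.92), total = 112.29.
Joint mode component: (α_{AA}−1)/(Σα−K) = 27.58/109.29 = 0.2524.

0.2524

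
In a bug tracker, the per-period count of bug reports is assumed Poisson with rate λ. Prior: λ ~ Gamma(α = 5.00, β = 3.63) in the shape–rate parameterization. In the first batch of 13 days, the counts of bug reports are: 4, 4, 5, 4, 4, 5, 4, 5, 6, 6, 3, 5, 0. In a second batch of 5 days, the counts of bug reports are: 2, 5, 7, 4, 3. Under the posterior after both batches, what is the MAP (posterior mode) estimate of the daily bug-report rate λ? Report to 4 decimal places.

3.6986

With a Gamma(shape α, rate β) prior, the Poisson likelihood is conjugate: the posterior is Gamma(α + ΣXᵢ, β + n).
Batch 1: sum of counts S = 55 over n = 13 days.
After batch 1: Gamma(α+S, β+n) = Gamma(5.00+55, 3.63+13) = Gamma(60.00, 16.63).
Batch 2: sum of counts S = 21 over n = 5 days.
After batch 2: Gamma(α+S, β+n) = Gamma(60.00+21, 16.63+5) = Gamma(81.00, 21.63).
Mode of Gamma(α,β) for α≥1 is (α−1)/β = 80.00/21.63 = 3.6986.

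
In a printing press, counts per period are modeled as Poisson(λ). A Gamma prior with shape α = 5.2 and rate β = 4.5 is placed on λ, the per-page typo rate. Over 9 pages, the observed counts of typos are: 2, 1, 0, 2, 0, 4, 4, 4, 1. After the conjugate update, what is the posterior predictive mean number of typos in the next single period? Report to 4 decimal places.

With a Gamma(shape α, rate β) prior, the Poisson likelihood is conjugate: the posterior is Gamma(α + ΣXᵢ, β + n).
Sum of counts S = 18 over n = 9 pages.
Posterior: Gamma(α+S, β+n) = Gamma(5.2+18, 4.5+9) = Gamma(23.2, 13.5).
The predictive distribution for one future period is NegBinom with mean α/β = 1.7185.

1.7185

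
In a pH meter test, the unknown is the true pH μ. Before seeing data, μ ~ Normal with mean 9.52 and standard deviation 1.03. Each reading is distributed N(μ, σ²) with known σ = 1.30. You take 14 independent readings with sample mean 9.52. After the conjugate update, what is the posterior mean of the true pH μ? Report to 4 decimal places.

9.5200

For Normal data with known variance σ², a Normal(μ₀, σ₀²) prior on μ is conjugate. Posterior precision = 1/σ₀² + n/σ²; posterior mean is the precision-weighted average of μ₀ and x̄.
n·x̄ = 14·9.52 = 133.28.
σ₀² = 1.03² = 1.0609, σ² = 1.30² = 1.69; σ² + n·σ₀² = 1.69 + 14·1.0609 = 16.5426.
Posterior mean = (μ₀/σ₀² + n·x̄/σ²)/(1/σ₀² + n/σ²) = (σ²·μ₀ + σ₀²·n·x̄)/(σ² + n·σ₀²) = (1.69·9.52 + 1.0609·133.28)/16.5426 = 157.485552/16.5426 = 9.5200.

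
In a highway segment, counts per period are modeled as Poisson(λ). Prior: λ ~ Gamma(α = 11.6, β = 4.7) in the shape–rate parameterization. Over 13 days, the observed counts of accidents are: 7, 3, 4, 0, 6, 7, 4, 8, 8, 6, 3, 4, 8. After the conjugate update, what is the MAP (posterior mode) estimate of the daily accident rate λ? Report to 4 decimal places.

With a Gamma(shape α, rate β) prior, the Poisson likelihood is conjugate: the posterior is Gamma(α + ΣXᵢ, β + n).
Sum of counts S = 68 over n = 13 days.
Posterior: Gamma(α+S, β+n) = Gamma(11.6+68, 4.7+13) = Gamma(79.6, 17.7).
Mode of Gamma(α,β) for α≥1 is (α−1)/β = 78.6/17.7 = 4.4407.

4.4407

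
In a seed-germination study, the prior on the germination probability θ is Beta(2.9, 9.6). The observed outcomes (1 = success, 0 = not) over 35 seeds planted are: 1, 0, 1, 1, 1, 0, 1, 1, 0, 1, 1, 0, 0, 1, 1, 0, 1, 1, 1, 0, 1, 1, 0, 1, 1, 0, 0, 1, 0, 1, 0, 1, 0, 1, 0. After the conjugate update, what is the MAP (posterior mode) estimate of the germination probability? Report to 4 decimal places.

The Beta prior is conjugate to a Binomial/Bernoulli likelihood; the update adds successes to α and failures to β.
Posterior: Beta(α+k, β+n−k) = Beta(2.9+21, 9.6+14) = Beta(23.9, 23.6).
Mode of Beta(a,b) for a,b>1 is (a−1)/(a+b−2) = 22.9/45.5 = 0.5033.

0.5033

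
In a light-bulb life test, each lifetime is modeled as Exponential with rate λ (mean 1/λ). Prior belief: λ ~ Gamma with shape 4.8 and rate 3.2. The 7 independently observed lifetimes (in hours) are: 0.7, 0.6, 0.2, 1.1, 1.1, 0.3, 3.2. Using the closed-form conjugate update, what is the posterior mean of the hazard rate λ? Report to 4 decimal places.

With a Gamma(shape α, rate β) prior on the exponential rate λ, the posterior after n observations with total T = Σxᵢ is Gamma(α+n, β+T).
Sum of observations T = 7.2 hours; n = 7.
Posterior: Gamma(4.8+7, 3.2+7.2) = Gamma(11.8, 10.4).
Posterior mean of λ = α/β = 11.8/10.4 = 1.1346.

1.1346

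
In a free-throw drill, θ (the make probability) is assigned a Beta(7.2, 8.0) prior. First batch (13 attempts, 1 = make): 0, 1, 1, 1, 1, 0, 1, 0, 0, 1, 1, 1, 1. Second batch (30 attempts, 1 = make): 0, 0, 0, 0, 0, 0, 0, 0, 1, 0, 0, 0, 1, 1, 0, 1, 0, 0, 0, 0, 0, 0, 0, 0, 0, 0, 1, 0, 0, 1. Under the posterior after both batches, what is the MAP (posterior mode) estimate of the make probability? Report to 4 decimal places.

The Beta prior is conjugate to a Binomial/Bernoulli likelihood; the update adds successes to α and failures to β.
After batch 1: Beta(7.2+9, 8.0+4) = Beta(16.2, 12.0).
After batch 2: Beta(16.2+6, 12.0+24) = Beta(22.2, 36.0).
Mode of Beta(a,b) for a,b>1 is (a−1)/(a+b−2) = 21.2/56.2 = 0.3772.

0.3772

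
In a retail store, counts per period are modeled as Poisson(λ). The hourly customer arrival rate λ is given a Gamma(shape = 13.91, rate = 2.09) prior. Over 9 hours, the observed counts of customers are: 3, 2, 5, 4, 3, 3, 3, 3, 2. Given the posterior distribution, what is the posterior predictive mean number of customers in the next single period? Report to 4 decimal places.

3.7791

With a Gamma(shape α, rate β) prior, the Poisson likelihood is conjugate: the posterior is Gamma(α + ΣXᵢ, β + n).
Sum of counts S = 28 over n = 9 hours.
Posterior: Gamma(α+S, β+n) = Gamma(13.91+28, 2.09+9) = Gamma(41.91, 11.09).
The predictive distribution for one future period is NegBinom with mean α/β = 3.7791.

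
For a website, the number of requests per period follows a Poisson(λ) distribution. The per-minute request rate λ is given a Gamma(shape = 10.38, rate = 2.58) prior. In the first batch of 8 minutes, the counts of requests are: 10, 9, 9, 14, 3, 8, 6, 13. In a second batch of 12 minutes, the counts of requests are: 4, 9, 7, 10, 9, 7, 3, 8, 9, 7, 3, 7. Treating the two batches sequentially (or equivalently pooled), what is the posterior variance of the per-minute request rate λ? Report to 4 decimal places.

With a Gamma(shape α, rate β) prior, the Poisson likelihood is conjugate: the posterior is Gamma(α + ΣXᵢ, β + n).
Batch 1: sum of counts S = 72 over n = 8 minutes.
After batch 1: Gamma(α+S, β+n) = Gamma(10.38+72, 2.58+8) = Gamma(82.38, 10.58).
Batch 2: sum of counts S = 83 over n = 12 minutes.
After batch 2: Gamma(α+S, β+n) = Gamma(82.38+83, 10.58+12) = Gamma(165.38, 22.58).
Var = α/β² = 165.38/22.58² = 0.3244.

0.3244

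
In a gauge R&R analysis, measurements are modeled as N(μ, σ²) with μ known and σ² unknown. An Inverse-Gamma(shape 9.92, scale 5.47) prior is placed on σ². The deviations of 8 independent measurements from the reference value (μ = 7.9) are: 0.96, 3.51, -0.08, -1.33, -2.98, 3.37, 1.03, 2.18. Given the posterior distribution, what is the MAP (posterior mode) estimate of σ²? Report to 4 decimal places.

With known mean μ and an Inverse-Gamma(α, β) prior on σ², the Normal likelihood is conjugate: posterior is Inv-Gamma(α + n/2, β + Σ(xᵢ−μ)²/2).
Σ(xᵢ−μ)² = (0.96)² + (3.51)² + (-0.08)² + (-1.33)² + (-2.98)² + (3.37)² + (1.03)² + (2.18)² = 41.0676.
Posterior: Inv-Gamma(9.92 + 8/2, 5.47 + 41.0676/2) = Inv-Gamma(13.92, 26.00380).
Mode = β/(α+1) = 26.00380/14.92 = 1.7429.

1.7429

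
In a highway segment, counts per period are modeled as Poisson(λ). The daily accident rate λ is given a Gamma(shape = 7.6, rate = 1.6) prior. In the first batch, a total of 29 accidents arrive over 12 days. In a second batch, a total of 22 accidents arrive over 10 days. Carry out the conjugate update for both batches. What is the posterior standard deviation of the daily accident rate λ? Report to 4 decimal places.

With a Gamma(shape α, rate β) prior, the Poisson likelihood is conjugate: the posterior is Gamma(α + ΣXᵢ, β + n).
After batch 1: Gamma(α+S, β+n) = Gamma(7.6+29, 1.6+12) = Gamma(36.6, 13.6).
After batch 2: Gamma(α+S, β+n) = Gamma(36.6+22, 13.6+10) = Gamma(58.6, 23.6).
SD = √α/β = √58.6/23.6 = 0.3244.

0.3244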